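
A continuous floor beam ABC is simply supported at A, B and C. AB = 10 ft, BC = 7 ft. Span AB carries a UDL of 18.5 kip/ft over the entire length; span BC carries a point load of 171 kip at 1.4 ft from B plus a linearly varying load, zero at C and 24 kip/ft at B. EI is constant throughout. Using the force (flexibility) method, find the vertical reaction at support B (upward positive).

R_B = 343.4 kip

Take M_B as the redundant. Released structure: two simple spans AB and BC with a hinge at B.
Discontinuity in slope at B on the released structure — sum the simple-span end rotations:
  span AB: UDL 18.5: wL³/(24EI) = 770.8/EI
  span BC: point load 171 at a = 1.4: Pab(L + b)/(6LEI) = 402.2/EI
  span BC: triangular load, peak 24: w₀L³/(45EI) = 182.9/EI
  relative rotation θ_0 = (770.8 + 585.1)/EI = 1356/EI
A unit hogging moment at B produces rotation L₁/(3EI) + L₂/(3EI) = 5.667/EI.
Slope continuity at B: θ_0 = M_B·5.667/EI, so M_B = 1356/5.667 = 239.3 kip·ft (hogging).
Span AB, ΣM about A with M_B applied at B: R_B^{AB}·10 = 925 + 239.3, so R_B^{AB} = 116.4 kip and R_A = 185 − 116.4 = 68.57 kip.
Span BC, ΣM about C: R_B^{BC}·7 = 1350 + 239.3, so R_B^{BC} = 227 kip and R_C = 255 − 227 = 28.02 kip.
R_B = 116.4 + 227 = 343.4 kip.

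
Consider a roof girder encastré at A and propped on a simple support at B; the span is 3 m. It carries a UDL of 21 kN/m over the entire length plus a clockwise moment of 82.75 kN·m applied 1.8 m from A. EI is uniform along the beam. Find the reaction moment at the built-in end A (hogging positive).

M_A = 2.11 kN·m

Remove the prop at B; the released (primary) structure is a cantilever built in at A.
Free-end deflection of the primary structure under the applied loading (downward +):
  UDL 21: wL⁴/(8EI) = 212.6/EI
  clockwise couple 82.75 at a = 1.8: M₀a(2L − a)/(2EI) = 312.8/EI
  δ_0 = 525.4/EI
Tip deflection under a unit load at B: L³/(3EI) = 9/EI.
The prop prevents deflection at B: R_B = δ_0/δ_{BB} = 525.4/9 = 58.38 kN.
Moment equilibrium about A: M_A = Σ(load moments about A) − R_B·L = 177.2 − 58.38×3 = 2.11 kN·m.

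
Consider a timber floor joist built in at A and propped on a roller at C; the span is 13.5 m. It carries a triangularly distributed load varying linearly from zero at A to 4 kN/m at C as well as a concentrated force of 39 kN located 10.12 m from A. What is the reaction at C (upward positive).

R_C = 39.51 kN

Release the roller at C. Primary structure: cantilever fixed at A.
Deflection at C on the released cantilever, summing each load's contribution:
  triangular load, peak 4 at the free end: 11w₀L⁴/(120EI) = 12179/EI
  point load 39 at a = 10.12: Pa²(3L − a)/(6EI) = 20224/EI
  δ_0 = 32403/EI
Flexibility coefficient — unit upward force at C: δ_{CC} = L³/(3EI) = 820.1/EI.
Compatibility at C: δ_0 − R_C·δ_{CC} = 0, so R_C = 32403/820.1 = 39.51 kN.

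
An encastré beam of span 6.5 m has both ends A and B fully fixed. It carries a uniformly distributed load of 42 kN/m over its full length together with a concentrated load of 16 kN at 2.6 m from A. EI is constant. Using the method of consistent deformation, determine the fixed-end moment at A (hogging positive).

M_A = 162.9 kN·m

Release both end moments; the primary structure is a simply-supported span AB with redundants M_A and M_B.
End rotations of the released simple span under the applied load (×1/EI):
  at A: UDL 42: wL³/(24EI) = 480.6/EI
  at B: UDL 42: wL³/(24EI) = 480.6/EI
  at A: point load 16 at a = 2.6: Pab(L + b)/(6LEI) = 43.26/EI
  at B: point load 16 at a = 2.6: Pab(L + a)/(6LEI) = 37.86/EI
  θ_A0 = 523.9/EI,  θ_B0 = 518.4/EI
Flexibility coefficients: a unit moment at one end gives L/(3EI) there and L/(6EI) at the far end, so f₁₁ = f₂₂ = 2.167/EI and f₁₂ = f₂₁ = 1.083/EI.
Compatibility — zero rotation at each built-in end:
  2.167 M_A + 1.083 M_B = 523.9
  1.083 M_A + 2.167 M_B = 518.4
Solving the pair gives M_A = 162.9 kN·m and M_B = 157.9 kN·m (hogging).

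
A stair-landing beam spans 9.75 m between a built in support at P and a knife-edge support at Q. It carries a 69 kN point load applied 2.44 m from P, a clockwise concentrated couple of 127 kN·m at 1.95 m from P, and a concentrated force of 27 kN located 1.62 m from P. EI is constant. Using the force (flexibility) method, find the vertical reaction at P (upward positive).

R_P = 81.97 kN

Remove the prop at Q; the released (primary) structure is a cantilever built in at P.
Deflection at Q on the released cantilever, summing each load's contribution:
  point load 69 at a = 2.44: Pa²(3L − a)/(6EI) = 1836/EI
  clockwise couple 127 at a = 1.95: M₀a(2L − a)/(2EI) = 2173/EI
  point load 27 at a = 1.62: Pa²(3L − a)/(6EI) = 326.3/EI
  δ_0 = 4335/EI
Flexibility coefficient — unit upward force at Q: δ_{QQ} = L³/(3EI) = 309/EI.
Compatibility at Q: δ_0 − R_Q·δ_{QQ} = 0, so R_Q = 4335/309 = 14.03 kN.
Vertical equilibrium: R_P = ΣP − R_Q = 96 − 14.03 = 81.97 kN.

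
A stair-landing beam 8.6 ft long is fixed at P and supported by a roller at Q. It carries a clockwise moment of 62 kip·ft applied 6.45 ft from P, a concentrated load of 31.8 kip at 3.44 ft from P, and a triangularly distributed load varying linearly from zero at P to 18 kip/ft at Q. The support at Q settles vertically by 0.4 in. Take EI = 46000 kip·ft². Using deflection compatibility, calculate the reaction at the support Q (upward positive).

R_Q = 52.09 kip

Take the reaction at Q as the redundant and release it; the primary structure is a cantilever fixed at P.
Primary-structure tip deflection at Q by superposition:
  clockwise couple 62 at a = 6.45: M₀a(2L − a)/(2EI) = 2149/EI
  point load 31.8 at a = 3.44: Pa²(3L − a)/(6EI) = 1402/EI
  triangular load, peak 18 at the free end: 11w₀L⁴/(120EI) = 9026/EI
  δ_0 = 12577/EI
Tip deflection under a unit load at Q: L³/(3EI) = 212/EI.
With EI = 46000 kip·ft²: δ_0 = 0.27342 ft and δ_{QQ} = 0.004609 ft/kip.
Compatibility — the beam at Q must follow the support down by 0.03333 ft: δ_0 − R_Q·δ_{QQ} = 0.03333, so R_Q = (0.27342 − 0.03333)/0.004609 = 52.09 kip.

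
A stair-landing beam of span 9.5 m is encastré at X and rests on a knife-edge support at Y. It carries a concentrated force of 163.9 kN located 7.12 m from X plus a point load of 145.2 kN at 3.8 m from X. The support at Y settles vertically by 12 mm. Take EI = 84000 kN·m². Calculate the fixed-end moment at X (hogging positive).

M_X = 481.2 kN·m

Take the reaction at Y as the redundant and release it; the primary structure is a cantilever fixed at X.
Downward deflection at the released point Y due to the loads:
  point load 163.9 at a = 7.12: Pa²(3L − a)/(6EI) = 29607/EI
  point load 145.2 at a = 3.8: Pa²(3L − a)/(6EI) = 8631/EI
  δ_0 = 38238/EI
Flexibility coefficient — unit upward force at Y: δ_{YY} = L³/(3EI) = 285.8/EI.
With EI = 84000 kN·m²: δ_0 = 0.45522 m and δ_{YY} = 0.003402 m/kN.
Compatibility — the beam at Y must follow the support down by 0.012 m: δ_0 − R_Y·δ_{YY} = 0.012, so R_Y = (0.45522 − 0.012)/0.003402 = 130.3 kN.
Moment equilibrium about X: M_X = Σ(load moments about X) − R_Y·L = 1719 − 130.3×9.5 = 481.2 kN·m.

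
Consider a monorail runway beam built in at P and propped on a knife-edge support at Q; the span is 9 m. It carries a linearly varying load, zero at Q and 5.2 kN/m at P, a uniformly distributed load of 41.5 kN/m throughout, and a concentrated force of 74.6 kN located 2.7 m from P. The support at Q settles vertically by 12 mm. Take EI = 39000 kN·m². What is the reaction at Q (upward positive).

Release the roller at Q. Primary structure: cantilever fixed at P.
Deflection at Q on the released cantilever, summing each load's contribution:
  triangular load, peak 5.2 at the fixed end: w₀L⁴/(30EI) = 1137/EI
  UDL 41.5: wL⁴/(8EI) = 34035/EI
  point load 74.6 at a = 2.7: Pa²(3L − a)/(6EI) = 2203/EI
  δ_0 = 37375/EI
Tip deflection under a unit load at Q: L³/(3EI) = 243/EI.
With EI = 39000 kN·m²: δ_0 = 0.95833 m and δ_{QQ} = 0.006231 m/kN.
Compatibility — the beam at Q must follow the support down by 0.012 m: δ_0 − R_Q·δ_{QQ} = 0.012, so R_Q = (0.95833 − 0.012)/0.006231 = 151.9 kN.

R_Q = 151.9 kN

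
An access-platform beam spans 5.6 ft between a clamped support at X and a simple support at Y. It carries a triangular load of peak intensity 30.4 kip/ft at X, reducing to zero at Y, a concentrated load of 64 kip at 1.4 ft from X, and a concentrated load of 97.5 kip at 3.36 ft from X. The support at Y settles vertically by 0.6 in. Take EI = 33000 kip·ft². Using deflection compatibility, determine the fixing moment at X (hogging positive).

M_X = 371.9 kip·ft

Remove the prop at Y; the released (primary) structure is a cantilever built in at X.
Downward deflection at the released point Y due to the loads:
  triangular load, peak 30.4 at the fixed end: w₀L⁴/(30EI) = 996.6/EI
  point load 64 at a = 1.4: Pa²(3L − a)/(6EI) = 322/EI
  point load 97.5 at a = 3.36: Pa²(3L − a)/(6EI) = 2466/EI
  δ_0 = 3784/EI
Flexibility coefficient — unit upward force at Y: δ_{YY} = L³/(3EI) = 58.54/EI.
With EI = 33000 kip·ft²: δ_0 = 0.11467 ft and δ_{YY} = 0.001774 ft/kip.
Compatibility — the beam at Y must follow the support down by 0.05 ft: δ_0 − R_Y·δ_{YY} = 0.05, so R_Y = (0.11467 − 0.05)/0.001774 = 36.46 kip.
Moment equilibrium about X: M_X = Σ(load moments about X) − R_Y·L = 576.1 − 36.46×5.6 = 371.9 kip·ft.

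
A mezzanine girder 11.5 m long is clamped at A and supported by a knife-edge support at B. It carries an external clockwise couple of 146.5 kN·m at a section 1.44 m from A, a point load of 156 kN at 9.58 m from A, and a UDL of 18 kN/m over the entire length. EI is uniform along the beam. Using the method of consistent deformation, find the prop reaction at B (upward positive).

R_B = 199.4 kN

Take the reaction at B as the redundant and release it; the primary structure is a cantilever fixed at A.
Downward deflection at the released point B due to the loads:
  clockwise couple 146.5 at a = 1.44: M₀a(2L − a)/(2EI) = 2274/EI
  point load 156 at a = 9.58: Pa²(3L − a)/(6EI) = 59464/EI
  UDL 18: wL⁴/(8EI) = 39353/EI
  δ_0 = 101091/EI
Flexibility coefficient — unit upward force at B: δ_{BB} = L³/(3EI) = 507/EI.
Compatibility at B: δ_0 − R_B·δ_{BB} = 0, so R_B = 101091/507 = 199.4 kN.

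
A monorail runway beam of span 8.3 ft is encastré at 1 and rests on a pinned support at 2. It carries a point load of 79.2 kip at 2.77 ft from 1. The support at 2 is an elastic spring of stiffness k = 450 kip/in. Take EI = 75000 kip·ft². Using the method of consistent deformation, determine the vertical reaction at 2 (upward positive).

Take the reaction at 2 as the redundant and release it; the primary structure is a cantilever fixed at 1.
Free-end deflection of the primary structure under the applied loading (downward +):
  point load 79.2 at a = 2.77: Pa²(3L − a)/(6EI) = 2241/EI
Tip deflection under a unit load at 2: L³/(3EI) = 190.6/EI.
With EI = 75000 kip·ft²: δ_0 = 0.029885 ft and δ_{22} = 0.002541 ft/kip.
Compatibility — the spring shortens by R_2/k under the reaction it provides: δ_0 − R_2·δ_{22} = R_2/k. With 1/k = 1/(450×12) ft/kip = 0.000185 ft/kip, R_2 = δ_0 / (δ_{22} + 1/k) = 0.029885 / (0.002541 + 0.000185) = 10.96 kip.

R_2 = 10.96 kip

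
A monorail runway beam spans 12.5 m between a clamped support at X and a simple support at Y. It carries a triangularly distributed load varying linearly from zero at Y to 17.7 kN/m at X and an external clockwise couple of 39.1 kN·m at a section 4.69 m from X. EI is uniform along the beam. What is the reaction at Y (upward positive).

R_Y = 24.99 kN

Choose R_Y as the redundant. The primary structure is the cantilever fixed at X.
Deflection at Y on the released cantilever, summing each load's contribution:
  triangular load, peak 17.7 at the fixed end: w₀L⁴/(30EI) = 14404/EI
  clockwise couple 39.1 at a = 4.69: M₀a(2L − a)/(2EI) = 1862/EI
  δ_0 = 16267/EI
Tip deflection under a unit load at Y: L³/(3EI) = 651/EI.
The prop prevents deflection at Y: R_Y = δ_0/δ_{YY} = 16267/651 = 24.99 kN.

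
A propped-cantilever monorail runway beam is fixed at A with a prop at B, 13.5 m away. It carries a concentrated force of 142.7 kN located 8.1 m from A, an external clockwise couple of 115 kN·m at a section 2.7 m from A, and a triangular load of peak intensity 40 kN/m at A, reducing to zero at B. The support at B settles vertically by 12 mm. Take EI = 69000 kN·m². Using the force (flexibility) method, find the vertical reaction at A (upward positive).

Take the reaction at B as the redundant and release it; the primary structure is a cantilever fixed at A.
Deflection at B on the released cantilever, summing each load's contribution:
  point load 142.7 at a = 8.1: Pa²(3L − a)/(6EI) = 50558/EI
  clockwise couple 115 at a = 2.7: M₀a(2L − a)/(2EI) = 3773/EI
  triangular load, peak 40 at the fixed end: w₀L⁴/(30EI) = 44287/EI
  δ_0 = 98617/EI
Flexibility coefficient — unit upward force at B: δ_{BB} = L³/(3EI) = 820.1/EI.
With EI = 69000 kN·m²: δ_0 = 1.4292 m and δ_{BB} = 0.011886 m/kN.
Compatibility — the beam at B must follow the support down by 0.012 m: δ_0 − R_B·δ_{BB} = 0.012, so R_B = (1.4292 − 0.012)/0.011886 = 119.2 kN.
Vertical equilibrium: R_A = ΣP − R_B = 412.7 − 119.2 = 293.5 kN.

R_A = 293.5 kN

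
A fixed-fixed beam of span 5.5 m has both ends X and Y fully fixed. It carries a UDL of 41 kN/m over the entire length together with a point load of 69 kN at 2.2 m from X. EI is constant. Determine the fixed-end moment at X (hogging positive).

Release both end moments; the primary structure is a simply-supported span XY with redundants M_X and M_Y.
Simple-span end rotations at X and Y under the given loads:
  at X: UDL 41: wL³/(24EI) = 284.2/EI
  at Y: UDL 41: wL³/(24EI) = 284.2/EI
  at X: point load 69 at a = 2.2: Pab(L + b)/(6LEI) = 133.6/EI
  at Y: point load 69 at a = 2.2: Pab(L + a)/(6LEI) = 116.9/EI
  θ_X0 = 417.8/EI,  θ_Y0 = 401.1/EI
Flexibility coefficients: a unit moment at one end gives L/(3EI) there and L/(6EI) at the far end, so f₁₁ = f₂₂ = 1.833/EI and f₁₂ = f₂₁ = 0.9167/EI.
Compatibility — zero rotation at each built-in end:
  1.833 M_X + 0.9167 M_Y = 417.8
  0.9167 M_X + 1.833 M_Y = 401.1
Solving the pair gives M_X = 158 kN·m and M_Y = 139.8 kN·m (hogging).

M_X = 158 kN·m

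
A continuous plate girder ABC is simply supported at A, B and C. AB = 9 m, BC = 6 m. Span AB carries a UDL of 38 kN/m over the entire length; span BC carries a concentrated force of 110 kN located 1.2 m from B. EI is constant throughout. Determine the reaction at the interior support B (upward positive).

R_B = 333.7 kN

Release continuity at B by inserting a hinge; the redundant is the internal moment M_B. The primary structure is two simply-supported spans AB and BC.
End slopes at the hinge B, treating each span as simply supported:
  span AB: UDL 38: wL³/(24EI) = 1154/EI
  span BC: point load 110 at a = 1.2: Pab(L + b)/(6LEI) = 190.1/EI
  relative rotation θ_0 = (1154 + 190.1)/EI = 1344/EI
A unit hogging moment at B produces rotation L₁/(3EI) + L₂/(3EI) = 5/EI.
Slope continuity at B: θ_0 = M_B·5/EI, so M_B = 1344/5 = 268.9 kN·m (hogging).
Span AB, ΣM about A with M_B applied at B: R_B^{AB}·9 = 1539 + 268.9, so R_B^{AB} = 200.9 kN and R_A = 342 − 200.9 = 141.1 kN.
Span BC, ΣM about C: R_B^{BC}·6 = 528 + 268.9, so R_B^{BC} = 132.8 kN and R_C = 110 − 132.8 = -22.81 kN.
R_B = 200.9 + 132.8 = 333.7 kN.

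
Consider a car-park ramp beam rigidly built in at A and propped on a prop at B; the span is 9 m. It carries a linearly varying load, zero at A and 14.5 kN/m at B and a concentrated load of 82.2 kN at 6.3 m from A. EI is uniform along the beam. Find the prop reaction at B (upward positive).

Take the reaction at B as the redundant and release it; the primary structure is a cantilever fixed at A.
Free-end deflection of the primary structure under the applied loading (downward +):
  triangular load, peak 14.5 at the free end: 11w₀L⁴/(120EI) = 8721/EI
  point load 82.2 at a = 6.3: Pa²(3L − a)/(6EI) = 11256/EI
  δ_0 = 19976/EI
Flexibility coefficient — unit upward force at B: δ_{BB} = L³/(3EI) = 243/EI.
The prop prevents deflection at B: R_B = δ_0/δ_{BB} = 19976/243 = 82.21 kN.

R_B = 82.21 kN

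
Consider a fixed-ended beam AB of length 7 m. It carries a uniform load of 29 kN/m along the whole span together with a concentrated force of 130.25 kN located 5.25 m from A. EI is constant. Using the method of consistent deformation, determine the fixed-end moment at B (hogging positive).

Take the two fixed-end moments M_A, M_B as redundants; the released structure is the simple span AB.
Simple-span end rotations at A and B under the given loads:
  at A: UDL 29: wL³/(24EI) = 414.5/EI
  at B: UDL 29: wL³/(24EI) = 414.5/EI
  at A: point load 130.25 at a = 5.25: Pab(L + b)/(6LEI) = 249.3/EI
  at B: point load 130.25 at a = 5.25: Pab(L + a)/(6LEI) = 349/EI
  θ_A0 = 663.8/EI,  θ_B0 = 763.5/EI
Flexibility coefficients: a unit moment at one end gives L/(3EI) there and L/(6EI) at the far end, so f₁₁ = f₂₂ = 2.333/EI and f₁₂ = f₂₁ = 1.167/EI.
Compatibility — zero rotation at each built-in end:
  2.333 M_A + 1.167 M_B = 663.8
  1.167 M_A + 2.333 M_B = 763.5
Solving the pair gives M_A = 161.2 kN·m and M_B = 246.6 kN·m (hogging).

M_B = 246.6 kN·m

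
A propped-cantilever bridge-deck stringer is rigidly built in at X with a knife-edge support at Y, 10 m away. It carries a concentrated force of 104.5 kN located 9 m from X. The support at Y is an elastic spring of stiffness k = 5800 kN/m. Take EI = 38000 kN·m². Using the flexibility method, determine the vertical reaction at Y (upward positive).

Release the roller at Y. Primary structure: cantilever fixed at X.
Deflection at Y on the released cantilever, summing each load's contribution:
  point load 104.5 at a = 9: Pa²(3L − a)/(6EI) = 29626/EI
Flexibility coefficient — unit upward force at Y: δ_{YY} = L³/(3EI) = 333.3/EI.
With EI = 38000 kN·m²: δ_0 = 0.77963 m and δ_{YY} = 0.008772 m/kN.
Compatibility — the spring shortens by R_Y/k under the reaction it provides: δ_0 − R_Y·δ_{YY} = R_Y/k. With 1/k = 0.000172 m/kN, R_Y = δ_0 / (δ_{YY} + 1/k) = 0.77963 / (0.008772 + 0.000172) = 87.16 kN.

R_Y = 87.16 kN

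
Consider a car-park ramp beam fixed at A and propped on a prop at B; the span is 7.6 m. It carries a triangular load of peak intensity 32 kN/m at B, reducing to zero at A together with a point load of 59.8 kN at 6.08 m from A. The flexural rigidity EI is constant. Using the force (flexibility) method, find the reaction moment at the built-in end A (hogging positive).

Release the roller at B. Primary structure: cantilever fixed at A.
Primary-structure tip deflection at B by superposition:
  triangular load, peak 32 at the free end: 11w₀L⁴/(120EI) = 9786/EI
  point load 59.8 at a = 6.08: Pa²(3L − a)/(6EI) = 6160/EI
  δ_0 = 15946/EI
Flexibility coefficient — unit upward force at B: δ_{BB} = L³/(3EI) = 146.3/EI.
The prop prevents deflection at B: R_B = δ_0/δ_{BB} = 15946/146.3 = 109 kN.
Moment equilibrium about A: M_A = Σ(load moments about A) − R_B·L = 979.7 − 109×7.6 = 151.4 kN·m.

M_A = 151.4 kN·m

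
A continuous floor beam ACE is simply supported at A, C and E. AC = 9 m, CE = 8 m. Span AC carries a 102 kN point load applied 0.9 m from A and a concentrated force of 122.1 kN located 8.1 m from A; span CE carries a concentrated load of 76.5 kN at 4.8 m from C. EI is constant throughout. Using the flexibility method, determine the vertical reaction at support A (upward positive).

R_A = 90.43 kN

Release continuity at C by inserting a hinge; the redundant is the internal moment M_C. The primary structure is two simply-supported spans AC and CE.
Rotations at C on the released spans (each span's end-slope, ×1/EI):
  span AC: point load 102 at a = 0.9: Pab(L + a)/(6LEI) = 136.3/EI
  span AC: point load 122.1 at a = 8.1: Pab(L + a)/(6LEI) = 281.9/EI
  span CE: point load 76.5 at a = 4.8: Pab(L + b)/(6LEI) = 274.2/EI
  relative rotation θ_0 = (418.2 + 274.2)/EI = 692.4/EI
A unit hogging moment at C produces rotation L₁/(3EI) + L₂/(3EI) = 5.667/EI.
Slope continuity at C: θ_0 = M_C·5.667/EI, so M_C = 692.4/5.667 = 122.2 kN·m (hogging).
Span AC, ΣM about A with M_C applied at C: R_C^{AC}·9 = 1081 + 122.2, so R_C^{AC} = 133.7 kN and R_A = 224.1 − 133.7 = 90.43 kN.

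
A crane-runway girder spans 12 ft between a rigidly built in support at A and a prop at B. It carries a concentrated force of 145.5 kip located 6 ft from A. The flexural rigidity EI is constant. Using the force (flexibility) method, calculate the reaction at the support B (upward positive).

Take the reaction at B as the redundant and release it; the primary structure is a cantilever fixed at A.
Deflection at B on the released cantilever, summing each load's contribution:
  point load 145.5 at a = 6: Pa²(3L − a)/(6EI) = 26190/EI
Tip deflection under a unit load at B: L³/(3EI) = 576/EI.
The prop prevents deflection at B: R_B = δ_0/δ_{BB} = 26190/576 = 45.47 kip.

R_B = 45.47 kip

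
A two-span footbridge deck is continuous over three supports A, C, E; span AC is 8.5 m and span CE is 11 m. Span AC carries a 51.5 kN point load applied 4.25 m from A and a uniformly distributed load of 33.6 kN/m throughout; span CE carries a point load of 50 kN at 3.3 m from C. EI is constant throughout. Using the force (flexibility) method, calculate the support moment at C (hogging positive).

Take M_C as the redundant. Released structure: two simple spans AC and CE with a hinge at C.
Rotations at C on the released spans (each span's end-slope, ×1/EI):
  span AC: point load 51.5 at a = 4.25: Pab(L + a)/(6LEI) = 232.6/EI
  span AC: UDL 33.6: wL³/(24EI) = 859.8/EI
  span CE: point load 50 at a = 3.3: Pab(L + b)/(6LEI) = 360/EI
  relative rotation θ_0 = (1092 + 360)/EI = 1452/EI
A unit hogging moment at C produces rotation L₁/(3EI) + L₂/(3EI) = 6.5/EI.
Slope continuity at C: θ_0 = M_C·6.5/EI, so M_C = 1452/6.5 = 223.4 kN·m (hogging).

M_C = 223.4 kN·m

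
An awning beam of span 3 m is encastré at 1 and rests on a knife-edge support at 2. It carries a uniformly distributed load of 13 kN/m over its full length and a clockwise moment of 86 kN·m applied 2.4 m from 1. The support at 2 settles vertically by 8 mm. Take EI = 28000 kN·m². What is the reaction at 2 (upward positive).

R_2 = 31.02 kN

Take the reaction at 2 as the redundant and release it; the primary structure is a cantilever fixed at 1.
Deflection at 2 on the released cantilever, summing each load's contribution:
  UDL 13: wL⁴/(8EI) = 131.6/EI
  clockwise couple 86 at a = 2.4: M₀a(2L − a)/(2EI) = 371.5/EI
  δ_0 = 503.1/EI
Flexibility coefficient — unit upward force at 2: δ_{22} = L³/(3EI) = 9/EI.
With EI = 28000 kN·m²: δ_0 = 0.017969 m and δ_{22} = 0.000321 m/kN.
Compatibility — the beam at 2 must follow the support down by 0.008 m: δ_0 − R_2·δ_{22} = 0.008, so R_2 = (0.017969 − 0.008)/0.000321 = 31.02 kN.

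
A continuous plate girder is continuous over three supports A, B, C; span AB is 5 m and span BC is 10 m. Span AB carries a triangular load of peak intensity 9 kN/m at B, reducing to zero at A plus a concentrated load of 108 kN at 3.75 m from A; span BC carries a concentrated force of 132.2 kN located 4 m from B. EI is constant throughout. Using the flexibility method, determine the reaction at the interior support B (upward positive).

Insert a hinge at B; M_B is the redundant, and each span becomes simply supported.
Discontinuity in slope at B on the released structure — sum the simple-span end rotations:
  span AB: triangular load, peak 9: w₀L³/(45EI) = 25/EI
  span AB: point load 108 at a = 3.75: Pab(L + a)/(6LEI) = 147.7/EI
  span BC: point load 132.2 at a = 4: Pab(L + b)/(6LEI) = 846.1/EI
  relative rotation θ_0 = (172.7 + 846.1)/EI = 1019/EI
A unit hogging moment at B produces rotation L₁/(3EI) + L₂/(3EI) = 5/EI.
Compatibility: M_B·(L₁+L₂)/(3EI) = θ_0, giving M_B = 203.7 kN·m (hogging).
Span AB, ΣM about A with M_B applied at B: R_B^{AB}·5 = 480 + 203.7, so R_B^{AB} = 136.7 kN and R_A = 130.5 − 136.7 = -6.249 kN.
Span BC, ΣM about C: R_B^{BC}·10 = 793.2 + 203.7, so R_B^{BC} = 99.69 kN and R_C = 132.2 − 99.69 = 32.51 kN.
R_B = 136.7 + 99.69 = 236.4 kN.

R_B = 236.4 kN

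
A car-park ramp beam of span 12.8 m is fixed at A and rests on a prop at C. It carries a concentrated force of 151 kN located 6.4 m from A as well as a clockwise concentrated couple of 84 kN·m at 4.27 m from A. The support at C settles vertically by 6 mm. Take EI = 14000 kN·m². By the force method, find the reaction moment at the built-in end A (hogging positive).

M_A = 377.9 kN·m

Choose R_C as the redundant. The primary structure is the cantilever fixed at A.
Downward deflection at the released point C due to the loads:
  point load 151 at a = 6.4: Pa²(3L − a)/(6EI) = 32986/EI
  clockwise couple 84 at a = 4.27: M₀a(2L − a)/(2EI) = 3825/EI
  δ_0 = 36812/EI
Flexibility coefficient — unit upward force at C: δ_{CC} = L³/(3EI) = 699.1/EI.
With EI = 14000 kN·m²: δ_0 = 2.6294 m and δ_{CC} = 0.049932 m/kN.
Compatibility — the beam at C must follow the support down by 0.006 m: δ_0 − R_C·δ_{CC} = 0.006, so R_C = (2.6294 − 0.006)/0.049932 = 52.54 kN.
Moment equilibrium about A: M_A = Σ(load moments about A) − R_C·L = 1050 − 52.54×12.8 = 377.9 kN·m.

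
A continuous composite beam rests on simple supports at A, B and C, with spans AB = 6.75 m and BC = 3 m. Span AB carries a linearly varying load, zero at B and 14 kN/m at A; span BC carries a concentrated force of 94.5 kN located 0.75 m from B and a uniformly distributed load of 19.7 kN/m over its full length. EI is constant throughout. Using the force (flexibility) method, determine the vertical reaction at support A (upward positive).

Take M_B as the redundant. Released structure: two simple spans AB and BC with a hinge at B.
Discontinuity in slope at B on the released structure — sum the simple-span end rotations:
  span AB: triangular load, peak 14: 7w₀L³/(360EI) = 83.72/EI
  span BC: point load 94.5 at a = 0.75: Pab(L + b)/(6LEI) = 46.51/EI
  span BC: UDL 19.7: wL³/(24EI) = 22.16/EI
  relative rotation θ_0 = (83.72 + 68.67)/EI = 152.4/EI
A unit hogging moment at B produces rotation L₁/(3EI) + L₂/(3EI) = 3.25/EI.
Slope continuity at B: θ_0 = M_B·3.25/EI, so M_B = 152.4/3.25 = 46.89 kN·m (hogging).
Span AB, ΣM about A with M_B applied at B: R_B^{AB}·6.75 = 106.3 + 46.89, so R_B^{AB} = 22.7 kN and R_A = 47.25 − 22.7 = 24.55 kN.

R_A = 24.55 kN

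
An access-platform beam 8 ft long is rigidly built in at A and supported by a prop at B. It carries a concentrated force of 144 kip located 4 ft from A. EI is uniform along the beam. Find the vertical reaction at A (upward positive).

R_A = 99 kip

Remove the prop at B; the released (primary) structure is a cantilever built in at A.
Downward deflection at the released point B due to the loads:
  point load 144 at a = 4: Pa²(3L − a)/(6EI) = 7680/EI
Tip deflection under a unit load at B: L³/(3EI) = 170.7/EI.
The prop prevents deflection at B: R_B = δ_0/δ_{BB} = 7680/170.7 = 45 kip.
Vertical equilibrium: R_A = ΣP − R_B = 144 − 45 = 99 kip.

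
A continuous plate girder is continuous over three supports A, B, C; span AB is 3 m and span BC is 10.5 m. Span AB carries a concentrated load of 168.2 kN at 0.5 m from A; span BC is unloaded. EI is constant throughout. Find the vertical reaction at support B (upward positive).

Insert a hinge at B; M_B is the redundant, and each span becomes simply supported.
End slopes at the hinge B, treating each span as simply supported:
  span AB: point load 168.2 at a = 0.5: Pab(L + a)/(6LEI) = 40.88/EI
  relative rotation θ_0 = (40.88 + 0)/EI = 40.88/EI
A unit hogging moment at B produces rotation L₁/(3EI) + L₂/(3EI) = 4.5/EI.
Slope continuity at B: θ_0 = M_B·4.5/EI, so M_B = 40.88/4.5 = 9.085 kN·m (hogging).
Span AB, ΣM about A with M_B applied at B: R_B^{AB}·3 = 84.1 + 9.085, so R_B^{AB} = 31.06 kN and R_A = 168.2 − 31.06 = 137.1 kN.
Span BC, ΣM about C: R_B^{BC}·10.5 = 0 + 9.085, so R_B^{BC} = 0.8652 kN and R_C = 0 − 0.8652 = -0.8652 kN.
R_B = 31.06 + 0.8652 = 31.93 kN.

R_B = 31.93 kN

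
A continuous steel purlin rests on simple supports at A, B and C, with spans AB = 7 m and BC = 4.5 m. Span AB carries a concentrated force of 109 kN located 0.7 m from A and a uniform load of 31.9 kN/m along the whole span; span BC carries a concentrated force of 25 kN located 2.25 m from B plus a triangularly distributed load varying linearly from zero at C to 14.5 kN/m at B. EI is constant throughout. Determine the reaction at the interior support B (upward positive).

Take M_B as the redundant. Released structure: two simple spans AB and BC with a hinge at B.
End slopes at the hinge B, treating each span as simply supported:
  span AB: point load 109 at a = 0.7: Pab(L + a)/(6LEI) = 88.13/EI
  span AB: UDL 31.9: wL³/(24EI) = 455.9/EI
  span BC: point load 25 at a = 2.25: Pab(L + b)/(6LEI) = 31.64/EI
  span BC: triangular load, peak 14.5: w₀L³/(45EI) = 29.36/EI
  relative rotation θ_0 = (544 + 61)/EI = 605/EI
A unit hogging moment at B produces rotation L₁/(3EI) + L₂/(3EI) = 3.833/EI.
Slope continuity at B: θ_0 = M_B·3.833/EI, so M_B = 605/3.833 = 157.8 kN·m (hogging).
Span AB, ΣM about A with M_B applied at B: R_B^{AB}·7 = 857.9 + 157.8, so R_B^{AB} = 145.1 kN and R_A = 332.3 − 145.1 = 187.2 kN.
Span BC, ΣM about C: R_B^{BC}·4.5 = 154.1 + 157.8, so R_B^{BC} = 69.32 kN and R_C = 57.62 − 69.32 = -11.7 kN.
R_B = 145.1 + 69.32 = 214.4 kN.

R_B = 214.4 kN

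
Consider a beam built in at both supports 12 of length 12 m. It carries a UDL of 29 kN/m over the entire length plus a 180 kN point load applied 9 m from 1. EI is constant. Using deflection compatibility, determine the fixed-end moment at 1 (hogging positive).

M_1 = 449.2 kN·m

Take the two fixed-end moments M_1, M_2 as redundants; the released structure is the simple span 12.
On the primary (simply-supported) span, the end slopes from the loading are:
  at 1: UDL 29: wL³/(24EI) = 2088/EI
  at 2: UDL 29: wL³/(24EI) = 2088/EI
  at 1: point load 180 at a = 9: Pab(L + b)/(6LEI) = 1012/EI
  at 2: point load 180 at a = 9: Pab(L + a)/(6LEI) = 1418/EI
  θ_10 = 3100/EI,  θ_20 = 3506/EI
Flexibility coefficients: a unit moment at one end gives L/(3EI) there and L/(6EI) at the far end, so f₁₁ = f₂₂ = 4/EI and f₁₂ = f₂₁ = 2/EI.
Compatibility — zero rotation at each built-in end:
  4 M_1 + 2 M_2 = 3100
  2 M_1 + 4 M_2 = 3506
Solving the pair gives M_1 = 449.2 kN·m and M_2 = 651.8 kN·m (hogging).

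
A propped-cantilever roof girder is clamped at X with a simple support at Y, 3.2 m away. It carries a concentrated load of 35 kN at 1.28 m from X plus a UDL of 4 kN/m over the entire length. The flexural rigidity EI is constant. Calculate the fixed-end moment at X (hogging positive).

M_X = 26.62 kN·m

Release the roller at Y. Primary structure: cantilever fixed at X.
Downward deflection at the released point Y due to the loads:
  point load 35 at a = 1.28: Pa²(3L − a)/(6EI) = 79.52/EI
  UDL 4: wL⁴/(8EI) = 52.43/EI
  δ_0 = 131.9/EI
Flexibility coefficient — unit upward force at Y: δ_{YY} = L³/(3EI) = 10.92/EI.
Compatibility at Y: δ_0 − R_Y·δ_{YY} = 0, so R_Y = 131.9/10.92 = 12.08 kN.
Moment equilibrium about X: M_X = Σ(load moments about X) − R_Y·L = 65.28 − 12.08×3.2 = 26.62 kN·m.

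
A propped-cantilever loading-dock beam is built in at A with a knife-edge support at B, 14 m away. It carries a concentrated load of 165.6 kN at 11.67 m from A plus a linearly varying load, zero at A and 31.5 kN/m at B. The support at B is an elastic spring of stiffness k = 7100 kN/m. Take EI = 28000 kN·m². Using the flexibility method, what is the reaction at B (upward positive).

R_B = 244.9 kN

Take the reaction at B as the redundant and release it; the primary structure is a cantilever fixed at A.
Primary-structure tip deflection at B by superposition:
  point load 165.6 at a = 11.67: Pa²(3L − a)/(6EI) = 114005/EI
  triangular load, peak 31.5 at the free end: 11w₀L⁴/(120EI) = 110926/EI
  δ_0 = 224931/EI
Tip deflection under a unit load at B: L³/(3EI) = 914.7/EI.
With EI = 28000 kN·m²: δ_0 = 8.0333 m and δ_{BB} = 0.032667 m/kN.
Compatibility — the spring shortens by R_B/k under the reaction it provides: δ_0 − R_B·δ_{BB} = R_B/k. With 1/k = 0.000141 m/kN, R_B = δ_0 / (δ_{BB} + 1/k) = 8.0333 / (0.032667 + 0.000141) = 244.9 kN.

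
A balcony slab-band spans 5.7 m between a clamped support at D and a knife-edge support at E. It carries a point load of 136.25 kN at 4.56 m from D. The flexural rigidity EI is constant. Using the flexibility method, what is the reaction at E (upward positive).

R_E = 95.92 kN

Choose R_E as the redundant. The primary structure is the cantilever fixed at D.
Free-end deflection of the primary structure under the applied loading (downward +):
  point load 136.25 at a = 4.56: Pa²(3L − a)/(6EI) = 5921/EI
Tip deflection under a unit load at E: L³/(3EI) = 61.73/EI.
Compatibility at E: δ_0 − R_E·δ_{EE} = 0, so R_E = 5921/61.73 = 95.92 kN.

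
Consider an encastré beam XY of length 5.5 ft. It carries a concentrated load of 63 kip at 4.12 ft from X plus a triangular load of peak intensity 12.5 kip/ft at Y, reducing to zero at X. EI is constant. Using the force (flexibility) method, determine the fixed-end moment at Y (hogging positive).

M_Y = 67.69 kip·ft

Release both end moments; the primary structure is a simply-supported span XY with redundants M_X and M_Y.
End rotations of the released simple span under the applied load (×1/EI):
  at X: point load 63 at a = 4.12: Pab(L + b)/(6LEI) = 74.68/EI
  at Y: point load 63 at a = 4.12: Pab(L + a)/(6LEI) = 104.4/EI
  at X: triangular load, peak 12.5: 7w₀L³/(360EI) = 40.44/EI
  at Y: triangular load, peak 12.5: w₀L³/(45EI) = 46.22/EI
  θ_X0 = 115.1/EI,  θ_Y0 = 150.6/EI
Flexibility coefficients: a unit moment at one end gives L/(3EI) there and L/(6EI) at the far end, so f₁₁ = f₂₂ = 1.833/EI and f₁₂ = f₂₁ = 0.9167/EI.
Compatibility — zero rotation at each built-in end:
  1.833 M_X + 0.9167 M_Y = 115.1
  0.9167 M_X + 1.833 M_Y = 150.6
Solving the pair gives M_X = 28.94 kip·ft and M_Y = 67.69 kip·ft (hogging).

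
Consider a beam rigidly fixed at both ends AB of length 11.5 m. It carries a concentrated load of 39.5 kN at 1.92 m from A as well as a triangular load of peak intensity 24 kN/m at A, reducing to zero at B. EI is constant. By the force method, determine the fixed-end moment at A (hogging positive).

M_A = 211.3 kN·m

Take the two fixed-end moments M_A, M_B as redundants; the released structure is the simple span AB.
On the primary (simply-supported) span, the end slopes from the loading are:
  at A: point load 39.5 at a = 1.92: Pab(L + b)/(6LEI) = 222/EI
  at B: point load 39.5 at a = 1.92: Pab(L + a)/(6LEI) = 141.3/EI
  at A: triangular load, peak 24: w₀L³/(45EI) = 811.1/EI
  at B: triangular load, peak 24: 7w₀L³/(360EI) = 709.7/EI
  θ_A0 = 1033/EI,  θ_B0 = 851/EI
Flexibility coefficients: a unit moment at one end gives L/(3EI) there and L/(6EI) at the far end, so f₁₁ = f₂₂ = 3.833/EI and f₁₂ = f₂₁ = 1.917/EI.
Compatibility — zero rotation at each built-in end:
  3.833 M_A + 1.917 M_B = 1033
  1.917 M_A + 3.833 M_B = 851
Solving the pair gives M_A = 211.3 kN·m and M_B = 116.3 kN·m (hogging).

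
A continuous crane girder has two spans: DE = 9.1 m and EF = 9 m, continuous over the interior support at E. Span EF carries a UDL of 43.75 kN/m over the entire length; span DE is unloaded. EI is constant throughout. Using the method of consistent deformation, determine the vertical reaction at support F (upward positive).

Insert a hinge at E; M_E is the redundant, and each span becomes simply supported.
Rotations at E on the released spans (each span's end-slope, ×1/EI):
  span EF: UDL 43.75: wL³/(24EI) = 1329/EI
  relative rotation θ_0 = (0 + 1329)/EI = 1329/EI
A unit hogging moment at E produces rotation L₁/(3EI) + L₂/(3EI) = 6.033/EI.
Compatibility: M_E·(L₁+L₂)/(3EI) = θ_0, giving M_E = 220.3 kN·m (hogging).
Span EF, ΣM about F: R_E^{EF}·9 = 1772 + 220.3, so R_E^{EF} = 221.3 kN and R_F = 393.8 − 221.3 = 172.4 kN.

R_F = 172.4 kN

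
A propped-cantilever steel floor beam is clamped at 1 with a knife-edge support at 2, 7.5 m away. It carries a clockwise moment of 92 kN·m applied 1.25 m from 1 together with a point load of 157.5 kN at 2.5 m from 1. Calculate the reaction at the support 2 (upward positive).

R_2 = 28.96 kN

Remove the prop at 2; the released (primary) structure is a cantilever built in at 1.
Free-end deflection of the primary structure under the applied loading (downward +):
  clockwise couple 92 at a = 1.25: M₀a(2L − a)/(2EI) = 790.6/EI
  point load 157.5 at a = 2.5: Pa²(3L − a)/(6EI) = 3281/EI
  δ_0 = 4072/EI
Flexibility coefficient — unit upward force at 2: δ_{22} = L³/(3EI) = 140.6/EI.
Compatibility at 2: δ_0 − R_2·δ_{22} = 0, so R_2 = 4072/140.6 = 28.96 kN.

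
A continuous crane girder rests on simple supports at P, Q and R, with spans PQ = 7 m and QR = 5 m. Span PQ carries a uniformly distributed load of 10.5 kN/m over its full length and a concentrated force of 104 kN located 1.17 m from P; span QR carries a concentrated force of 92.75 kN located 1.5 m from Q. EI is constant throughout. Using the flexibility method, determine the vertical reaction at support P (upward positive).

R_P = 108.2 kN

Take M_Q as the redundant. Released structure: two simple spans PQ and QR with a hinge at Q.
Discontinuity in slope at Q on the released structure — sum the simple-span end rotations:
  span PQ: UDL 10.5: wL³/(24EI) = 150.1/EI
  span PQ: point load 104 at a = 1.17: Pab(L + a)/(6LEI) = 138/EI
  span QR: point load 92.75 at a = 1.5: Pab(L + b)/(6LEI) = 138/EI
  relative rotation θ_0 = (288.1 + 138)/EI = 426/EI
A unit hogging moment at Q produces rotation L₁/(3EI) + L₂/(3EI) = 4/EI.
Slope continuity at Q: θ_0 = M_Q·4/EI, so M_Q = 426/4 = 106.5 kN·m (hogging).
Span PQ, ΣM about P with M_Q applied at Q: R_Q^{PQ}·7 = 378.9 + 106.5, so R_Q^{PQ} = 69.35 kN and R_P = 177.5 − 69.35 = 108.2 kN.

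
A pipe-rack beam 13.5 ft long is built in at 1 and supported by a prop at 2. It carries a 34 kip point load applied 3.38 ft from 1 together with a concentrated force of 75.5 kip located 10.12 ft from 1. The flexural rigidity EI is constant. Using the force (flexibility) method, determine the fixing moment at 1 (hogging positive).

M_1 = 195 kip·ft

Release the roller at 2. Primary structure: cantilever fixed at 1.
Deflection at 2 on the released cantilever, summing each load's contribution:
  point load 34 at a = 3.38: Pa²(3L − a)/(6EI) = 2403/EI
  point load 75.5 at a = 10.12: Pa²(3L − a)/(6EI) = 39151/EI
  δ_0 = 41554/EI
Flexibility coefficient — unit upward force at 2: δ_{22} = L³/(3EI) = 820.1/EI.
The prop prevents deflection at 2: R_2 = δ_0/δ_{22} = 41554/820.1 = 50.67 kip.
Moment equilibrium about 1: M_1 = Σ(load moments about 1) − R_2·L = 879 − 50.67×13.5 = 195 kip·ft.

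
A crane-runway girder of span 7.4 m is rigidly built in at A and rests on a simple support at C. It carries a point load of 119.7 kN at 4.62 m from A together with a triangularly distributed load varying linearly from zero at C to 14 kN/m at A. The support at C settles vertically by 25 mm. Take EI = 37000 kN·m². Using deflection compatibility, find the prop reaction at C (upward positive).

R_C = 58.93 kN

Remove the prop at C; the released (primary) structure is a cantilever built in at A.
Free-end deflection of the primary structure under the applied loading (downward +):
  point load 119.7 at a = 4.62: Pa²(3L − a)/(6EI) = 7486/EI
  triangular load, peak 14 at the fixed end: w₀L⁴/(30EI) = 1399/EI
  δ_0 = 8885/EI
Flexibility coefficient — unit upward force at C: δ_{CC} = L³/(3EI) = 135.1/EI.
With EI = 37000 kN·m²: δ_0 = 0.24014 m and δ_{CC} = 0.003651 m/kN.
Compatibility — the beam at C must follow the support down by 0.025 m: δ_0 − R_C·δ_{CC} = 0.025, so R_C = (0.24014 − 0.025)/0.003651 = 58.93 kN.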